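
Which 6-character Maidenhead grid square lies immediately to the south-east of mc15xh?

MC25ag

Longitude subsquare x = 23; +1 → 24, wraps to 0 = a, carry into square.
Longitude square 1; +1 → 2.
Latitude subsquare h = 7; −1 → 6 = g.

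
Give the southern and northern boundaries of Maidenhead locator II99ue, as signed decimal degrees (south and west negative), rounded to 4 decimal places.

-0.8333, -0.7917

Field I=8, I=8: +8·20° lon, +8·10° lat → SW at lon -20°, lat -10°.
Square 9, 9: +9·2° lon, +9·1° lat → SW at lon -2°, lat -1°.
Subsquare u=20, e=4: +20·0.0833333° lon, +4·0.0416667° lat → SW at lon -0.333333°, lat -0.833333°.
Cell spans 0.0833333° lon × 0.0416667° lat.
south -0.8333, north -0.7917.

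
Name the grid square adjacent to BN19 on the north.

BO10

Latitude square 9; +1 → 10, wraps to 0, carry into field.
Latitude field N = 13; +1 → 14 = O.
The longitude characters are unchanged.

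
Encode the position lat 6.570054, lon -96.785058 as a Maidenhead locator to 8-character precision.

Shift to the Maidenhead origin (180°W, 90°S): lon 83.21494, lat 96.57005.
Field: 83.21494/20 → 4 → E, 96.57005/10 → 9 → J; chars EJ.
Square: 3.21494/2 → 1, 6.57005/1 → 6; chars 16.
Subsquare: 1.21494/0.0833333 → 14 → o, 0.57005/0.0416667 → 13 → n; chars on.
Extended square: 0.04828/0.00833333 → 5, 0.02839/0.00416667 → 6; chars 56.

EJ16on56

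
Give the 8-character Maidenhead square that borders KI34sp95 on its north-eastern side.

KI34tp06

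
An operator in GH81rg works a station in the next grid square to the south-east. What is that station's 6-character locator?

GH81sf

Longitude subsquare r = 17; +1 → 18 = s.
Latitude subsquare g = 6; −1 → 5 = f.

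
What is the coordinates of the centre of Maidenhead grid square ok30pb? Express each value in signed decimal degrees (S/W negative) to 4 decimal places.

Field O=14, K=10: +14·20° lon, +10·10° lat → SW at lon 100°, lat 10°.
Square 3, 0: +3·2° lon, +0·1° lat → SW at lon 106°, lat 10°.
Subsquare p=15, b=1: +15·0.0833333° lon, +1·0.0416667° lat → SW at lon 107.25°, lat 10.0417°.
Cell spans 0.0833333° lon × 0.0416667° lat. Centre is SW corner plus half of each.
latitude 10.0625, longitude 107.2917.

10.0625, 107.2917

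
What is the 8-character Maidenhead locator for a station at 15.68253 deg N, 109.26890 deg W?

Shift to the Maidenhead origin (180°W, 90°S): lon 70.73110, lat 105.68253.
Field: lon ⌊70.73110/20⌋ = 3 → D; lat ⌊105.68253/10⌋ = 10 → K.
Square: lon ⌊10.73110/2⌋ = 5; lat ⌊5.68253/1⌋ = 5.
Subsquare: lon ⌊0.73110/0.0833333⌋ = 8 → i; lat ⌊0.68253/0.0416667⌋ = 16 → q.
Extended square: lon ⌊0.06443/0.00833333⌋ = 7; lat ⌊0.01586/0.00416667⌋ = 3.

DK55iq73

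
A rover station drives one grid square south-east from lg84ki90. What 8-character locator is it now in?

LG84lh09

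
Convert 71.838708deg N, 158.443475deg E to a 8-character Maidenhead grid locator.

Add 180° to longitude and 90° to latitude: 338.44348, 161.83871.
Field: 338.44348/20 → 16 → Q, 161.83871/10 → 16 → Q; chars QQ.
Square: 18.44348/2 → 9, 1.83871/1 → 1; chars 91.
Subsquare: 0.44348/0.0833333 → 5 → f, 0.83871/0.0416667 → 20 → u; chars fu.
Extended square: 0.02681/0.00833333 → 3, 0.00537/0.00416667 → 1; chars 31.

QQ91fu31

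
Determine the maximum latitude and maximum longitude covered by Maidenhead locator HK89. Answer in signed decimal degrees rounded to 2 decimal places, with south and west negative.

Field H=7, K=10: +7·20° lon, +10·10° lat → SW at lon -40°, lat 10°.
Square 8, 9: +8·2° lon, +9·1° lat → SW at lon -24°, lat 19°.
Cell spans 2° lon × 1° lat. NE corner is SW corner plus one full cell.
latitude 20.00, longitude -22.00.

20.00, -22.00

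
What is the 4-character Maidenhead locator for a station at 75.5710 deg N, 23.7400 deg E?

KQ15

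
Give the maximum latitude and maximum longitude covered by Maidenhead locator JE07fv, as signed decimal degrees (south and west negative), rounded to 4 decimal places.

Field J=9, E=4: +9·20° lon, +4·10° lat → SW at lon 0°, lat -50°.
Square 0, 7: +0·2° lon, +7·1° lat → SW at lon 0°, lat -43°.
Subsquare f=5, v=21: +5·0.0833333° lon, +21·0.0416667° lat → SW at lon 0.416667°, lat -42.125°.
Cell spans 0.0833333° lon × 0.0416667° lat. NE corner is SW corner plus one full cell.
latitude -42.0833, longitude 0.5000.

-42.0833, 0.5000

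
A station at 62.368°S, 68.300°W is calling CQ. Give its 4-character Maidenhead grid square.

FC57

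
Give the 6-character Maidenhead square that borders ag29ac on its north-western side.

AG19xd

Longitude subsquare a = 0; −1 → -1, wraps to 23 = x, carry into square.
Longitude square 2; −1 → 1.
Latitude subsquare c = 2; +1 → 3 = d.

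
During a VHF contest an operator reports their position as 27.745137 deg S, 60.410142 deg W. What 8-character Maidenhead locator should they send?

FG92tg01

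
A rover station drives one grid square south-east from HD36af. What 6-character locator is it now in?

Longitude subsquare a = 0; +1 → 1 = b.
Latitude subsquare f = 5; −1 → 4 = e.

HD36be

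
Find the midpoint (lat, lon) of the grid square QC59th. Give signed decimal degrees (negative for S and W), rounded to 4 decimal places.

-60.6875, 151.6250

Field Q=16, C=2: +16·20° lon, +2·10° lat → SW at lon 140°, lat -70°.
Square 5, 9: +5·2° lon, +9·1° lat → SW at lon 150°, lat -61°.
Subsquare t=19, h=7: +19·0.0833333° lon, +7·0.0416667° lat → SW at lon 151.583°, lat -60.7083°.
Cell spans 0.0833333° lon × 0.0416667° lat. Centre is SW corner plus half of each.
latitude -60.6875, longitude 151.6250.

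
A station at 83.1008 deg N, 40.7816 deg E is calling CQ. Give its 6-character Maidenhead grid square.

LR03jc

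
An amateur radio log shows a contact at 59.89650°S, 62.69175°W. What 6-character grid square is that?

Add 180° to longitude and 90° to latitude: 117.3083, 30.1035.
Field: lon ⌊117.3083/20⌋ = 5 → F; lat ⌊30.1035/10⌋ = 3 → D.
Square: lon ⌊17.3083/2⌋ = 8; lat ⌊0.1035/1⌋ = 0.
Subsquare: lon ⌊1.3083/0.0833333⌋ = 15 → p; lat ⌊0.1035/0.0416667⌋ = 2 → c.

FD80pc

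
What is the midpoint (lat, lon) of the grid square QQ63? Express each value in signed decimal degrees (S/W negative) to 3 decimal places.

73.500, 153.000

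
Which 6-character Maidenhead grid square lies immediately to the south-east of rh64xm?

RH74al

Longitude subsquare x = 23; +1 → 24, wraps to 0 = a, carry into square.
Longitude square 6; +1 → 7.
Latitude subsquare m = 12; −1 → 11 = l.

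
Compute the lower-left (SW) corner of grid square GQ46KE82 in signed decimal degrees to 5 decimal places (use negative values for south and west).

76.17500, -51.10000

Field G=6, Q=16: +6·20° lon, +16·10° lat → SW at lon -60°, lat 70°.
Square 4, 6: +4·2° lon, +6·1° lat → SW at lon -52°, lat 76°.
Subsquare k=10, e=4: +10·0.0833333° lon, +4·0.0416667° lat → SW at lon -51.1667°, lat 76.1667°.
Extended square 8, 2: +8·0.00833333° lon, +2·0.00416667° lat → SW at lon -51.1°, lat 76.175°.
latitude 76.17500, longitude -51.10000.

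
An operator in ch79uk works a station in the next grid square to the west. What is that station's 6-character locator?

Longitude subsquare u = 20; −1 → 19 = t.
The latitude characters are unchanged.

CH79tk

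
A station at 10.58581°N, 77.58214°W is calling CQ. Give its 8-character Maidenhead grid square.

Shift to the Maidenhead origin (180°W, 90°S): lon 102.41786, lat 100.58581.
Field: lon ⌊102.41786/20⌋ = 5 → F; lat ⌊100.58581/10⌋ = 10 → K.
Square: lon ⌊2.41786/2⌋ = 1; lat ⌊0.58581/1⌋ = 0.
Subsquare: lon ⌊0.41786/0.0833333⌋ = 5 → f; lat ⌊0.58581/0.0416667⌋ = 14 → o.
Extended square: lon ⌊0.00119/0.00833333⌋ = 0; lat ⌊0.00248/0.00416667⌋ = 0.

FK10fo00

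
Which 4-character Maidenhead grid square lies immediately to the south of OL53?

OL52

Latitude square 3; −1 → 2.
The longitude characters are unchanged.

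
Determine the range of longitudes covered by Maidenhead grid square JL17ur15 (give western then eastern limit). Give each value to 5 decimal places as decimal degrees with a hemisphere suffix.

3.67500° E, 3.68333° E

Field J=9, L=11: +9·20° lon, +11·10° lat → SW at lon 0°, lat 20°.
Square 1, 7: +1·2° lon, +7·1° lat → SW at lon 2°, lat 27°.
Subsquare u=20, r=17: +20·0.0833333° lon, +17·0.0416667° lat → SW at lon 3.66667°, lat 27.7083°.
Extended square 1, 5: +1·0.00833333° lon, +5·0.00416667° lat → SW at lon 3.675°, lat 27.7292°.
Cell spans 0.00833333° lon × 0.00416667° lat.
west 3.67500° E, east 3.68333° E.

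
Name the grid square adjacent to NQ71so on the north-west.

NQ71rp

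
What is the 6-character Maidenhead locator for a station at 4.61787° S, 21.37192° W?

Offset from 180°W / 90°S: lon 158.6281°, lat 85.3821°.
Field (20°×10°, letters A–R): lon ⌊158.6281/20⌋ = 7 → H; lat ⌊85.3821/10⌋ = 8 → I.
Square (2°×1°, digits 0–9): lon ⌊18.6281/2⌋ = 9; lat ⌊5.3821/1⌋ = 5.
Subsquare (5′×2.5′, letters a–x): lon ⌊0.6281/0.0833333⌋ = 7 → h; lat ⌊0.3821/0.0416667⌋ = 9 → j.

HI95hj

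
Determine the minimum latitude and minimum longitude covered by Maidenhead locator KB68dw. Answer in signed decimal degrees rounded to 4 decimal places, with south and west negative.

-71.0833, 32.2500

Field K=10, B=1: +10·20° lon, +1·10° lat → SW at lon 20°, lat -80°.
Square 6, 8: +6·2° lon, +8·1° lat → SW at lon 32°, lat -72°.
Subsquare d=3, w=22: +3·0.0833333° lon, +22·0.0416667° lat → SW at lon 32.25°, lat -71.0833°.
latitude -71.0833, longitude 32.2500.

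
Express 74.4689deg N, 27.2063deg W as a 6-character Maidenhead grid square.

HQ64jl

Offset from 180°W / 90°S: lon 152.7937°, lat 164.4689°.
Field: lon ⌊152.7937/20⌋ = 7 → H; lat ⌊164.4689/10⌋ = 16 → Q.
Square: lon ⌊12.7937/2⌋ = 6; lat ⌊4.4689/1⌋ = 4.
Subsquare: lon ⌊0.7937/0.0833333⌋ = 9 → j; lat ⌊0.4689/0.0416667⌋ = 11 → l.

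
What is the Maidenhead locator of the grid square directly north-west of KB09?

JC90

Longitude square 0; −1 → -1, wraps to 9, carry into field.
Longitude field K = 10; −1 → 9 = J.
Latitude square 9; +1 → 10, wraps to 0, carry into field.
Latitude field B = 1; +1 → 2 = C.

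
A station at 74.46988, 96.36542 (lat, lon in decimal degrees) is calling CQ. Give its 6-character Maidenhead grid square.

NQ84el

Offset from 180°W / 90°S: lon 276.3654°, lat 164.4699°.
Field: 276.3654/20 → 13 → N, 164.4699/10 → 16 → Q; chars NQ.
Square: 16.3654/2 → 8, 4.4699/1 → 4; chars 84.
Subsquare: 0.3654/0.0833333 → 4 → e, 0.4699/0.0416667 → 11 → l; chars el.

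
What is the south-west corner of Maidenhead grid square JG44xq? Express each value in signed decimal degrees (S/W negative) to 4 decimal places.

Field J=9, G=6: +9·20° lon, +6·10° lat → SW at lon 0°, lat -30°.
Square 4, 4: +4·2° lon, +4·1° lat → SW at lon 8°, lat -26°.
Subsquare x=23, q=16: +23·0.0833333° lon, +16·0.0416667° lat → SW at lon 9.91667°, lat -25.3333°.
latitude -25.3333, longitude 9.9167.

-25.3333, 9.9167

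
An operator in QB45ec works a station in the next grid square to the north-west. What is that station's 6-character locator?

QB45dd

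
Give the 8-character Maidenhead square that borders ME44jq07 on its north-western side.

Longitude extended square 0; −1 → -1, wraps to 9, carry into subsquare.
Longitude subsquare j = 9; −1 → 8 = i.
Latitude extended square 7; +1 → 8.

ME44iq98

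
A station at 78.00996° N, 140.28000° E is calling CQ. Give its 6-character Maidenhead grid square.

QQ08da

Offset from 180°W / 90°S: lon 320.2800°, lat 168.0100°.
Field: lon ⌊320.2800/20⌋ = 16 → Q; lat ⌊168.0100/10⌋ = 16 → Q.
Square: lon ⌊0.2800/2⌋ = 0; lat ⌊8.0100/1⌋ = 8.
Subsquare: lon ⌊0.2800/0.0833333⌋ = 3 → d; lat ⌊0.0100/0.0416667⌋ = 0 → a.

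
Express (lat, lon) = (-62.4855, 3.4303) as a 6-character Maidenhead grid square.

JC17rm

Offset from 180°W / 90°S: lon 183.4303°, lat 27.5145°.
Field (20°×10°, letters A–R): 183.4303/20 → 9 → J, 27.5145/10 → 2 → C; chars JC.
Square (2°×1°, digits 0–9): 3.4303/2 → 1, 7.5145/1 → 7; chars 17.
Subsquare (5′×2.5′, letters a–x): 1.4303/0.0833333 → 17 → r, 0.5145/0.0416667 → 12 → m; chars rm.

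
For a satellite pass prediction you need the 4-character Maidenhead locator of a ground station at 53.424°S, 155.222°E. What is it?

Add 180° to longitude and 90° to latitude: 335.22, 36.58.
Field: lon ⌊335.22/20⌋ = 16 → Q; lat ⌊36.58/10⌋ = 3 → D.
Square: lon ⌊15.22/2⌋ = 7; lat ⌊6.58/1⌋ = 6.

QD76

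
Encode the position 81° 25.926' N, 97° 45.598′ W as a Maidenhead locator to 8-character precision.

Add 180° to longitude and 90° to latitude: 82.24003, 171.43210.
Field: 82.24003/20 → 4 → E, 171.43210/10 → 17 → R; chars ER.
Square: 2.24003/2 → 1, 1.43210/1 → 1; chars 11.
Subsquare: 0.24003/0.0833333 → 2 → c, 0.43210/0.0416667 → 10 → k; chars ck.
Extended square: 0.07337/0.00833333 → 8, 0.01543/0.00416667 → 3; chars 83.

ER11ck83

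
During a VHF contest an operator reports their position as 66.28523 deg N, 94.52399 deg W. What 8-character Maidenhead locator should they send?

EP26rg78

Offset from 180°W / 90°S: lon 85.47601°, lat 156.28523°.
Field: lon ⌊85.47601/20⌋ = 4 → E; lat ⌊156.28523/10⌋ = 15 → P.
Square: lon ⌊5.47601/2⌋ = 2; lat ⌊6.28523/1⌋ = 6.
Subsquare: lon ⌊1.47601/0.0833333⌋ = 17 → r; lat ⌊0.28523/0.0416667⌋ = 6 → g.
Extended square: lon ⌊0.05934/0.00833333⌋ = 7; lat ⌊0.03523/0.00416667⌋ = 8.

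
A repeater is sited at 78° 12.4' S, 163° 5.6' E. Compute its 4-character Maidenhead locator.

RB11

Add 180° to longitude and 90° to latitude: 343.09, 11.79.
Field: lon ⌊343.09/20⌋ = 17 → R; lat ⌊11.79/10⌋ = 1 → B.
Square: lon ⌊3.09/2⌋ = 1; lat ⌊1.79/1⌋ = 1.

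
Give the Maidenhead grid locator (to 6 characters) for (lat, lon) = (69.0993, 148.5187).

Offset from 180°W / 90°S: lon 328.5187°, lat 159.0993°.
Field: lon ⌊328.5187/20⌋ = 16 → Q; lat ⌊159.0993/10⌋ = 15 → P.
Square: lon ⌊8.5187/2⌋ = 4; lat ⌊9.0993/1⌋ = 9.
Subsquare: lon ⌊0.5187/0.0833333⌋ = 6 → g; lat ⌊0.0993/0.0416667⌋ = 2 → c.

QP49gc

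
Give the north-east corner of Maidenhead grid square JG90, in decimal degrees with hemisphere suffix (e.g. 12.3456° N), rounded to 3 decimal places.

29.000° S, 20.000° E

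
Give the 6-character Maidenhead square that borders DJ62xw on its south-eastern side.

Longitude subsquare x = 23; +1 → 24, wraps to 0 = a, carry into square.
Longitude square 6; +1 → 7.
Latitude subsquare w = 22; −1 → 21 = v.

DJ72av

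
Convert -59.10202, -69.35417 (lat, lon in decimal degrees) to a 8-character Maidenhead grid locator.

FD50hv75

Add 180° to longitude and 90° to latitude: 110.64583, 30.89798.
Field: lon ⌊110.64583/20⌋ = 5 → F; lat ⌊30.89798/10⌋ = 3 → D.
Square: lon ⌊10.64583/2⌋ = 5; lat ⌊0.89798/1⌋ = 0.
Subsquare: lon ⌊0.64583/0.0833333⌋ = 7 → h; lat ⌊0.89798/0.0416667⌋ = 21 → v.
Extended square: lon ⌊0.06250/0.00833333⌋ = 7; lat ⌊0.02298/0.00416667⌋ = 5.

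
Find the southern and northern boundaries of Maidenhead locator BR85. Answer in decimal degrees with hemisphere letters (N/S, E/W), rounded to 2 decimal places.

85.00° N, 86.00° N

Field B=1, R=17: +1·20° lon, +17·10° lat → SW at lon -160°, lat 80°.
Square 8, 5: +8·2° lon, +5·1° lat → SW at lon -144°, lat 85°.
Cell spans 2° lon × 1° lat.
south 85.00° N, north 86.00° N.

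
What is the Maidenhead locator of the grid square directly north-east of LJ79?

LK80

Longitude square 7; +1 → 8.
Latitude square 9; +1 → 10, wraps to 0, carry into field.
Latitude field J = 9; +1 → 10 = K.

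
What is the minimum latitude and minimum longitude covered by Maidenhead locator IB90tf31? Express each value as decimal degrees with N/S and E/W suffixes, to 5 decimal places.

Field I=8, B=1: +8·20° lon, +1·10° lat → SW at lon -20°, lat -80°.
Square 9, 0: +9·2° lon, +0·1° lat → SW at lon -2°, lat -80°.
Subsquare t=19, f=5: +19·0.0833333° lon, +5·0.0416667° lat → SW at lon -0.416667°, lat -79.7917°.
Extended square 3, 1: +3·0.00833333° lon, +1·0.00416667° lat → SW at lon -0.391667°, lat -79.7875°.
latitude 79.78750° S, longitude 0.39167° W.

79.78750° S, 0.39167° W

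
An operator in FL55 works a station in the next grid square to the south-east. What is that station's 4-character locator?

Longitude square 5; +1 → 6.
Latitude square 5; −1 → 4.

FL64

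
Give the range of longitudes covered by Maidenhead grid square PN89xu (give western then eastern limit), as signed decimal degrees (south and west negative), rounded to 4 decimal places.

137.9167, 138.0000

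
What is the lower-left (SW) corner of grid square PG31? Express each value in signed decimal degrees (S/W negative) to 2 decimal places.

-29.00, 126.00

Field P=15, G=6: +15·20° lon, +6·10° lat → SW at lon 120°, lat -30°.
Square 3, 1: +3·2° lon, +1·1° lat → SW at lon 126°, lat -29°.
latitude -29.00, longitude 126.00.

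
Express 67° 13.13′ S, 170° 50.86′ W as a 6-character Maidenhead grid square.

AC42ns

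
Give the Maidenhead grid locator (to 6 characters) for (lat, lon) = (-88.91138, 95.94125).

NA71xc

Offset from 180°W / 90°S: lon 275.9412°, lat 1.0886°.
Field (20°×10°, letters A–R): 275.9412/20 → 13 → N, 1.0886/10 → 0 → A; chars NA.
Square (2°×1°, digits 0–9): 15.9412/2 → 7, 1.0886/1 → 1; chars 71.
Subsquare (5′×2.5′, letters a–x): 1.9412/0.0833333 → 23 → x, 0.0886/0.0416667 → 2 → c; chars xc.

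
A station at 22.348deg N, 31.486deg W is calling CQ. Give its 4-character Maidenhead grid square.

Offset from 180°W / 90°S: lon 148.51°, lat 112.35°.
Field: 148.51/20 → 7 → H, 112.35/10 → 11 → L; chars HL.
Square: 8.51/2 → 4, 2.35/1 → 2; chars 42.

HL42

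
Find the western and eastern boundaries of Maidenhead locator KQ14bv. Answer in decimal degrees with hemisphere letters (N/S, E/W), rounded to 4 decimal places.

22.0833° E, 22.1667° E

Field K=10, Q=16: +10·20° lon, +16·10° lat → SW at lon 20°, lat 70°.
Square 1, 4: +1·2° lon, +4·1° lat → SW at lon 22°, lat 74°.
Subsquare b=1, v=21: +1·0.0833333° lon, +21·0.0416667° lat → SW at lon 22.0833°, lat 74.875°.
Cell spans 0.0833333° lon × 0.0416667° lat.
west 22.0833° E, east 22.1667° E.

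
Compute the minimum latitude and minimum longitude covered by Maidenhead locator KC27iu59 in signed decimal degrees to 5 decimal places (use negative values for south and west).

Field K=10, C=2: +10·20° lon, +2·10° lat → SW at lon 20°, lat -70°.
Square 2, 7: +2·2° lon, +7·1° lat → SW at lon 24°, lat -63°.
Subsquare i=8, u=20: +8·0.0833333° lon, +20·0.0416667° lat → SW at lon 24.6667°, lat -62.1667°.
Extended square 5, 9: +5·0.00833333° lon, +9·0.00416667° lat → SW at lon 24.7083°, lat -62.1292°.
latitude -62.12917, longitude 24.70833.

-62.12917, 24.70833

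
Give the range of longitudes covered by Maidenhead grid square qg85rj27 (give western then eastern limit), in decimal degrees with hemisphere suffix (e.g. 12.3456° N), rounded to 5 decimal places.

Field Q=16, G=6: +16·20° lon, +6·10° lat → SW at lon 140°, lat -30°.
Square 8, 5: +8·2° lon, +5·1° lat → SW at lon 156°, lat -25°.
Subsquare r=17, j=9: +17·0.0833333° lon, +9·0.0416667° lat → SW at lon 157.417°, lat -24.625°.
Extended square 2, 7: +2·0.00833333° lon, +7·0.00416667° lat → SW at lon 157.433°, lat -24.5958°.
Cell spans 0.00833333° lon × 0.00416667° lat.
west 157.43333° E, east 157.44167° E.

157.43333° E, 157.44167° E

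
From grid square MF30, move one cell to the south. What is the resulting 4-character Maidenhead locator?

Latitude square 0; −1 → -1, wraps to 9, carry into field.
Latitude field F = 5; −1 → 4 = E.
The longitude characters are unchanged.

ME39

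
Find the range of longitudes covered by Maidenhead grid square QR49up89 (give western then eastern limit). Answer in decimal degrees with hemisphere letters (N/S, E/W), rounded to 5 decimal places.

149.73333° E, 149.74167° E

Field Q=16, R=17: +16·20° lon, +17·10° lat → SW at lon 140°, lat 80°.
Square 4, 9: +4·2° lon, +9·1° lat → SW at lon 148°, lat 89°.
Subsquare u=20, p=15: +20·0.0833333° lon, +15·0.0416667° lat → SW at lon 149.667°, lat 89.625°.
Extended square 8, 9: +8·0.00833333° lon, +9·0.00416667° lat → SW at lon 149.733°, lat 89.6625°.
Cell spans 0.00833333° lon × 0.00416667° lat.
west 149.73333° E, east 149.74167° E.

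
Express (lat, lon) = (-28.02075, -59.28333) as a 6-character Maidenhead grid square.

Shift to the Maidenhead origin (180°W, 90°S): lon 120.7167, lat 61.9793.
Field (20°×10°, letters A–R): 120.7167/20 → 6 → G, 61.9793/10 → 6 → G; chars GG.
Square (2°×1°, digits 0–9): 0.7167/2 → 0, 1.9793/1 → 1; chars 01.
Subsquare (5′×2.5′, letters a–x): 0.7167/0.0833333 → 8 → i, 0.9793/0.0416667 → 23 → x; chars ix.

GG01ix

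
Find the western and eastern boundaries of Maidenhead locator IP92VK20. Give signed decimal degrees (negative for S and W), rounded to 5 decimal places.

Field I=8, P=15: +8·20° lon, +15·10° lat → SW at lon -20°, lat 60°.
Square 9, 2: +9·2° lon, +2·1° lat → SW at lon -2°, lat 62°.
Subsquare v=21, k=10: +21·0.0833333° lon, +10·0.0416667° lat → SW at lon -0.25°, lat 62.4167°.
Extended square 2, 0: +2·0.00833333° lon, +0·0.00416667° lat → SW at lon -0.233333°, lat 62.4167°.
Cell spans 0.00833333° lon × 0.00416667° lat.
west -0.23333, east -0.22500.

-0.23333, -0.22500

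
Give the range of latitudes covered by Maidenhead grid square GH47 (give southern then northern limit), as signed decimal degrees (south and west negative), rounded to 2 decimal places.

Field G=6, H=7: +6·20° lon, +7·10° lat → SW at lon -60°, lat -20°.
Square 4, 7: +4·2° lon, +7·1° lat → SW at lon -52°, lat -13°.
Cell spans 2° lon × 1° lat.
south -13.00, north -12.00.

-13.00, -12.00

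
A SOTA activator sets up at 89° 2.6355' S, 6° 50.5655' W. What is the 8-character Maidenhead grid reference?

IA60nw89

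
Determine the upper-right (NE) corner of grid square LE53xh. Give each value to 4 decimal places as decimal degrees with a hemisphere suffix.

Field L=11, E=4: +11·20° lon, +4·10° lat → SW at lon 40°, lat -50°.
Square 5, 3: +5·2° lon, +3·1° lat → SW at lon 50°, lat -47°.
Subsquare x=23, h=7: +23·0.0833333° lon, +7·0.0416667° lat → SW at lon 51.9167°, lat -46.7083°.
Cell spans 0.0833333° lon × 0.0416667° lat. NE corner is SW corner plus one full cell.
latitude 46.6667° S, longitude 52.0000° E.

46.6667° S, 52.0000° E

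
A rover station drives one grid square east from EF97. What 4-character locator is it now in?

FF07

Longitude square 9; +1 → 10, wraps to 0, carry into field.
Longitude field E = 4; +1 → 5 = F.
The latitude characters are unchanged.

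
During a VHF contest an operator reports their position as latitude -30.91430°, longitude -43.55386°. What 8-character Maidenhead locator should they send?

Offset from 180°W / 90°S: lon 136.44614°, lat 59.08570°.
Field: lon ⌊136.44614/20⌋ = 6 → G; lat ⌊59.08570/10⌋ = 5 → F.
Square: lon ⌊16.44614/2⌋ = 8; lat ⌊9.08570/1⌋ = 9.
Subsquare: lon ⌊0.44614/0.0833333⌋ = 5 → f; lat ⌊0.08570/0.0416667⌋ = 2 → c.
Extended square: lon ⌊0.02947/0.00833333⌋ = 3; lat ⌊0.00237/0.00416667⌋ = 0.

GF89fc30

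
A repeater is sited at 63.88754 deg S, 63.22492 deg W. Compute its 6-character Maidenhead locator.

FC86jc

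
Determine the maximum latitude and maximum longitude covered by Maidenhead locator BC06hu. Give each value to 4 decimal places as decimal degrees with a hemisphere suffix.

63.1250° S, 159.3333° W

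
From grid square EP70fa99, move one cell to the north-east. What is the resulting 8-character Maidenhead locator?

EP70gb00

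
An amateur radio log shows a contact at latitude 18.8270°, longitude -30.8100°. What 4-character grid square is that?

Add 180° to longitude and 90° to latitude: 149.19, 108.83.
Field: lon ⌊149.19/20⌋ = 7 → H; lat ⌊108.83/10⌋ = 10 → K.
Square: lon ⌊9.19/2⌋ = 4; lat ⌊8.83/1⌋ = 8.

HK48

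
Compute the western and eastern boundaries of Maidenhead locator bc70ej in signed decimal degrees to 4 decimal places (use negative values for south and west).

-145.6667, -145.5833

Field B=1, C=2: +1·20° lon, +2·10° lat → SW at lon -160°, lat -70°.
Square 7, 0: +7·2° lon, +0·1° lat → SW at lon -146°, lat -70°.
Subsquare e=4, j=9: +4·0.0833333° lon, +9·0.0416667° lat → SW at lon -145.667°, lat -69.625°.
Cell spans 0.0833333° lon × 0.0416667° lat.
west -145.6667, east -145.5833.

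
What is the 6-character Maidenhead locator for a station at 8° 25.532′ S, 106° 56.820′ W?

DI61mn

Offset from 180°W / 90°S: lon 73.0530°, lat 81.5745°.
Field: lon ⌊73.0530/20⌋ = 3 → D; lat ⌊81.5745/10⌋ = 8 → I.
Square: lon ⌊13.0530/2⌋ = 6; lat ⌊1.5745/1⌋ = 1.
Subsquare: lon ⌊1.0530/0.0833333⌋ = 12 → m; lat ⌊0.5745/0.0416667⌋ = 13 → n.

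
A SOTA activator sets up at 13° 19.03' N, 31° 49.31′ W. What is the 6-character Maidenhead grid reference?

HK43ch

Shift to the Maidenhead origin (180°W, 90°S): lon 148.1782, lat 103.3172.
Field: lon ⌊148.1782/20⌋ = 7 → H; lat ⌊103.3172/10⌋ = 10 → K.
Square: lon ⌊8.1782/2⌋ = 4; lat ⌊3.3172/1⌋ = 3.
Subsquare: lon ⌊0.1782/0.0833333⌋ = 2 → c; lat ⌊0.3172/0.0416667⌋ = 7 → h.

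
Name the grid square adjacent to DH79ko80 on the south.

DH79kn89

Latitude extended square 0; −1 → -1, wraps to 9, carry into subsquare.
Latitude subsquare o = 14; −1 → 13 = n.
The longitude characters are unchanged.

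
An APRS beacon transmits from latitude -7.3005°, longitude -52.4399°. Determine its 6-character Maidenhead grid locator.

GI32sq

Add 180° to longitude and 90° to latitude: 127.5601, 82.6995.
Field: lon ⌊127.5601/20⌋ = 6 → G; lat ⌊82.6995/10⌋ = 8 → I.
Square: lon ⌊7.5601/2⌋ = 3; lat ⌊2.6995/1⌋ = 2.
Subsquare: lon ⌊1.5601/0.0833333⌋ = 18 → s; lat ⌊0.6995/0.0416667⌋ = 16 → q.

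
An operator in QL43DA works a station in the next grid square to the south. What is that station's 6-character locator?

QL42dx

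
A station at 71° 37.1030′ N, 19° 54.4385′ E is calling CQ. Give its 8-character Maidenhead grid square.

JQ91wo88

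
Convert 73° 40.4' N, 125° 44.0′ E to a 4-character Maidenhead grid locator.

PQ23

Add 180° to longitude and 90° to latitude: 305.73, 163.67.
Field: lon ⌊305.73/20⌋ = 15 → P; lat ⌊163.67/10⌋ = 16 → Q.
Square: lon ⌊5.73/2⌋ = 2; lat ⌊3.67/1⌋ = 3.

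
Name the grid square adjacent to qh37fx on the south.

Latitude subsquare x = 23; −1 → 22 = w.
The longitude characters are unchanged.

QH37fw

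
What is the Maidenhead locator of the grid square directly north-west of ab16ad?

AB06xe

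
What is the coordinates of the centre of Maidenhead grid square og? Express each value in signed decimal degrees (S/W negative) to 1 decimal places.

-25.0, 110.0

Field O=14, G=6: +14·20° lon, +6·10° lat → SW at lon 100°, lat -30°.
Cell spans 20° lon × 10° lat. Centre is SW corner plus half of each.
latitude -25.0, longitude 110.0.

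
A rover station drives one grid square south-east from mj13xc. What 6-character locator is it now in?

MJ23ab

Longitude subsquare x = 23; +1 → 24, wraps to 0 = a, carry into square.
Longitude square 1; +1 → 2.
Latitude subsquare c = 2; −1 → 1 = b.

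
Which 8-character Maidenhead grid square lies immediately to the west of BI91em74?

Longitude extended square 7; −1 → 6.
The latitude characters are unchanged.

BI91em64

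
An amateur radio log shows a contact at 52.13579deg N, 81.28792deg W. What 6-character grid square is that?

EO92id

Shift to the Maidenhead origin (180°W, 90°S): lon 98.7121, lat 142.1358.
Field: lon ⌊98.7121/20⌋ = 4 → E; lat ⌊142.1358/10⌋ = 14 → O.
Square: lon ⌊18.7121/2⌋ = 9; lat ⌊2.1358/1⌋ = 2.
Subsquare: lon ⌊0.7121/0.0833333⌋ = 8 → i; lat ⌊0.1358/0.0416667⌋ = 3 → d.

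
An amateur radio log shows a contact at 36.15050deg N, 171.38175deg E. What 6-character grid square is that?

Offset from 180°W / 90°S: lon 351.3818°, lat 126.1505°.
Field: lon ⌊351.3818/20⌋ = 17 → R; lat ⌊126.1505/10⌋ = 12 → M.
Square: lon ⌊11.3818/2⌋ = 5; lat ⌊6.1505/1⌋ = 6.
Subsquare: lon ⌊1.3818/0.0833333⌋ = 16 → q; lat ⌊0.1505/0.0416667⌋ = 3 → d.

RM56qd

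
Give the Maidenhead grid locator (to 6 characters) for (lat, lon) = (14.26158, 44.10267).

Add 180° to longitude and 90° to latitude: 224.1027, 104.2616.
Field: 224.1027/20 → 11 → L, 104.2616/10 → 10 → K; chars LK.
Square: 4.1027/2 → 2, 4.2616/1 → 4; chars 24.
Subsquare: 0.1027/0.0833333 → 1 → b, 0.2616/0.0416667 → 6 → g; chars bg.

LK24bg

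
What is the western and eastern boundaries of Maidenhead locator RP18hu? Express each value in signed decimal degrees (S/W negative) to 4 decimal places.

162.5833, 162.6667

Field R=17, P=15: +17·20° lon, +15·10° lat → SW at lon 160°, lat 60°.
Square 1, 8: +1·2° lon, +8·1° lat → SW at lon 162°, lat 68°.
Subsquare h=7, u=20: +7·0.0833333° lon, +20·0.0416667° lat → SW at lon 162.583°, lat 68.8333°.
Cell spans 0.0833333° lon × 0.0416667° lat.
west 162.5833, east 162.6667.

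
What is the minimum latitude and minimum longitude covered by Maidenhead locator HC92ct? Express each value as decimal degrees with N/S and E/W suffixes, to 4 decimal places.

67.2083° S, 21.8333° W

Field H=7, C=2: +7·20° lon, +2·10° lat → SW at lon -40°, lat -70°.
Square 9, 2: +9·2° lon, +2·1° lat → SW at lon -22°, lat -68°.
Subsquare c=2, t=19: +2·0.0833333° lon, +19·0.0416667° lat → SW at lon -21.8333°, lat -67.2083°.
latitude 67.2083° S, longitude 21.8333° W.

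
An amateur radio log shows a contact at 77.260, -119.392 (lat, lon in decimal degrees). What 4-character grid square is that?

DQ07

Add 180° to longitude and 90° to latitude: 60.61, 167.26.
Field (20°×10°, letters A–R): lon ⌊60.61/20⌋ = 3 → D; lat ⌊167.26/10⌋ = 16 → Q.
Square (2°×1°, digits 0–9): lon ⌊0.61/2⌋ = 0; lat ⌊7.26/1⌋ = 7.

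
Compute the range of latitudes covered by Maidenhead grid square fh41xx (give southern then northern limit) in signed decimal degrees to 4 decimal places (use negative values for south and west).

Field F=5, H=7: +5·20° lon, +7·10° lat → SW at lon -80°, lat -20°.
Square 4, 1: +4·2° lon, +1·1° lat → SW at lon -72°, lat -19°.
Subsquare x=23, x=23: +23·0.0833333° lon, +23·0.0416667° lat → SW at lon -70.0833°, lat -18.0417°.
Cell spans 0.0833333° lon × 0.0416667° lat.
south -18.0417, north -18.0000.

-18.0417, -18.0000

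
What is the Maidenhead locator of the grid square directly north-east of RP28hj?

RP28ik

Longitude subsquare h = 7; +1 → 8 = i.
Latitude subsquare j = 9; +1 → 10 = k.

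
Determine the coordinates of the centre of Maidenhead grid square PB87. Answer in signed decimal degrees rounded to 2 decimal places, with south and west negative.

-72.50, 137.00

Field P=15, B=1: +15·20° lon, +1·10° lat → SW at lon 120°, lat -80°.
Square 8, 7: +8·2° lon, +7·1° lat → SW at lon 136°, lat -73°.
Cell spans 2° lon × 1° lat. Centre is SW corner plus half of each.
latitude -72.50, longitude 137.00.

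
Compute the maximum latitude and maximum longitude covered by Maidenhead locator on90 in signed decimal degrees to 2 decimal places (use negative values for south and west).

Field O=14, N=13: +14·20° lon, +13·10° lat → SW at lon 100°, lat 40°.
Square 9, 0: +9·2° lon, +0·1° lat → SW at lon 118°, lat 40°.
Cell spans 2° lon × 1° lat. NE corner is SW corner plus one full cell.
latitude 41.00, longitude 120.00.

41.00, 120.00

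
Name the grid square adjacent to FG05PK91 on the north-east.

FG05qk02

Longitude extended square 9; +1 → 10, wraps to 0, carry into subsquare.
Longitude subsquare p = 15; +1 → 16 = q.
Latitude extended square 1; +1 → 2.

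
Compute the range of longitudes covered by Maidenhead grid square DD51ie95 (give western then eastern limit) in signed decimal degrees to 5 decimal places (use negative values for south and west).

-109.25833, -109.25000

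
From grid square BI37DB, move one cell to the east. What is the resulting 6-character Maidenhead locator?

BI37eb

Longitude subsquare d = 3; +1 → 4 = e.
The latitude characters are unchanged.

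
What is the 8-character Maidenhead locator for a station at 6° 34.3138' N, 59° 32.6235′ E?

LJ96sn57

Add 180° to longitude and 90° to latitude: 239.54372, 96.57190.
Field: 239.54372/20 → 11 → L, 96.57190/10 → 9 → J; chars LJ.
Square: 19.54372/2 → 9, 6.57190/1 → 6; chars 96.
Subsquare: 1.54372/0.0833333 → 18 → s, 0.57190/0.0416667 → 13 → n; chars sn.
Extended square: 0.04372/0.00833333 → 5, 0.03023/0.00416667 → 7; chars 57.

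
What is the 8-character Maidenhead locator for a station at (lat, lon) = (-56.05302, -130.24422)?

CD43vw07

Add 180° to longitude and 90° to latitude: 49.75578, 33.94698.
Field: lon ⌊49.75578/20⌋ = 2 → C; lat ⌊33.94698/10⌋ = 3 → D.
Square: lon ⌊9.75578/2⌋ = 4; lat ⌊3.94698/1⌋ = 3.
Subsquare: lon ⌊1.75578/0.0833333⌋ = 21 → v; lat ⌊0.94698/0.0416667⌋ = 22 → w.
Extended square: lon ⌊0.00578/0.00833333⌋ = 0; lat ⌊0.03031/0.00416667⌋ = 7.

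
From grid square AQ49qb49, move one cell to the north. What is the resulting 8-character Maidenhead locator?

Latitude extended square 9; +1 → 10, wraps to 0, carry into subsquare.
Latitude subsquare b = 1; +1 → 2 = c.
The longitude characters are unchanged.

AQ49qc40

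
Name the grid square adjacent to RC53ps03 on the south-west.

Longitude extended square 0; −1 → -1, wraps to 9, carry into subsquare.
Longitude subsquare p = 15; −1 → 14 = o.
Latitude extended square 3; −1 → 2.

RC53os92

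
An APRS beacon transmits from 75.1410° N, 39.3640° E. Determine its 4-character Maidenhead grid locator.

KQ95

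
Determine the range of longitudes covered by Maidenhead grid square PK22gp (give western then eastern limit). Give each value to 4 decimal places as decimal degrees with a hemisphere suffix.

Field P=15, K=10: +15·20° lon, +10·10° lat → SW at lon 120°, lat 10°.
Square 2, 2: +2·2° lon, +2·1° lat → SW at lon 124°, lat 12°.
Subsquare g=6, p=15: +6·0.0833333° lon, +15·0.0416667° lat → SW at lon 124.5°, lat 12.625°.
Cell spans 0.0833333° lon × 0.0416667° lat.
west 124.5000° E, east 124.5833° E.

124.5000° E, 124.5833° E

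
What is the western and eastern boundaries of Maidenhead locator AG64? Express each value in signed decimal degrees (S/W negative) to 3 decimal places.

Field A=0, G=6: +0·20° lon, +6·10° lat → SW at lon -180°, lat -30°.
Square 6, 4: +6·2° lon, +4·1° lat → SW at lon -168°, lat -26°.
Cell spans 2° lon × 1° lat.
west -168.000, east -166.000.

-168.000, -166.000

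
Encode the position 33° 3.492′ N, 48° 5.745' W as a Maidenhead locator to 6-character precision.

GM53wb

Add 180° to longitude and 90° to latitude: 131.9042, 123.0582.
Field (20°×10°, letters A–R): lon ⌊131.9042/20⌋ = 6 → G; lat ⌊123.0582/10⌋ = 12 → M.
Square (2°×1°, digits 0–9): lon ⌊11.9042/2⌋ = 5; lat ⌊3.0582/1⌋ = 3.
Subsquare (5′×2.5′, letters a–x): lon ⌊1.9042/0.0833333⌋ = 22 → w; lat ⌊0.0582/0.0416667⌋ = 1 → b.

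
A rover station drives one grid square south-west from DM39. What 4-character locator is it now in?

Longitude square 3; −1 → 2.
Latitude square 9; −1 → 8.

DM28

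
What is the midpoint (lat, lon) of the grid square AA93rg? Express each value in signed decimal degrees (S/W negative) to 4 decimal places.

Field A=0, A=0: +0·20° lon, +0·10° lat → SW at lon -180°, lat -90°.
Square 9, 3: +9·2° lon, +3·1° lat → SW at lon -162°, lat -87°.
Subsquare r=17, g=6: +17·0.0833333° lon, +6·0.0416667° lat → SW at lon -160.583°, lat -86.75°.
Cell spans 0.0833333° lon × 0.0416667° lat. Centre is SW corner plus half of each.
latitude -86.7292, longitude -160.5417.

-86.7292, -160.5417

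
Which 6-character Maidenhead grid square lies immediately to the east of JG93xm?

Longitude subsquare x = 23; +1 → 24, wraps to 0 = a, carry into square.
Longitude square 9; +1 → 10, wraps to 0, carry into field.
Longitude field J = 9; +1 → 10 = K.
The latitude characters are unchanged.

KG03am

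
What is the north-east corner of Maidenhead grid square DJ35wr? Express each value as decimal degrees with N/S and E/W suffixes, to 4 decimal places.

5.7500° N, 112.0833° W

Field D=3, J=9: +3·20° lon, +9·10° lat → SW at lon -120°, lat 0°.
Square 3, 5: +3·2° lon, +5·1° lat → SW at lon -114°, lat 5°.
Subsquare w=22, r=17: +22·0.0833333° lon, +17·0.0416667° lat → SW at lon -112.167°, lat 5.70833°.
Cell spans 0.0833333° lon × 0.0416667° lat. NE corner is SW corner plus one full cell.
latitude 5.7500° N, longitude 112.0833° W.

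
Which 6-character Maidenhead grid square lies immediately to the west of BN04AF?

Longitude subsquare a = 0; −1 → -1, wraps to 23 = x, carry into square.
Longitude square 0; −1 → -1, wraps to 9, carry into field.
Longitude field B = 1; −1 → 0 = A.
The latitude characters are unchanged.

AN94xf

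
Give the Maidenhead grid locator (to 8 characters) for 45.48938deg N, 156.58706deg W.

BN15ql97

Shift to the Maidenhead origin (180°W, 90°S): lon 23.41294, lat 135.48938.
Field: lon ⌊23.41294/20⌋ = 1 → B; lat ⌊135.48938/10⌋ = 13 → N.
Square: lon ⌊3.41294/2⌋ = 1; lat ⌊5.48938/1⌋ = 5.
Subsquare: lon ⌊1.41294/0.0833333⌋ = 16 → q; lat ⌊0.48938/0.0416667⌋ = 11 → l.
Extended square: lon ⌊0.07961/0.00833333⌋ = 9; lat ⌊0.03105/0.00416667⌋ = 7.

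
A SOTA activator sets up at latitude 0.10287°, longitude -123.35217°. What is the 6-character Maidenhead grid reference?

CJ80hc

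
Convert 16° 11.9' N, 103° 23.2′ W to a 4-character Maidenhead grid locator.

DK86

Shift to the Maidenhead origin (180°W, 90°S): lon 76.61, lat 106.20.
Field (20°×10°, letters A–R): 76.61/20 → 3 → D, 106.20/10 → 10 → K; chars DK.
Square (2°×1°, digits 0–9): 16.61/2 → 8, 6.20/1 → 6; chars 86.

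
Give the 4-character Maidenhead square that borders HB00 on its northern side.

HB01

Latitude square 0; +1 → 1.
The longitude characters are unchanged.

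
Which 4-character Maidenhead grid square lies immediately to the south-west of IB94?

Longitude square 9; −1 → 8.
Latitude square 4; −1 → 3.

IB83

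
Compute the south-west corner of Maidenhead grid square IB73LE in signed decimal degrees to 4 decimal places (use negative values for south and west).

-76.8333, -5.0833

Field I=8, B=1: +8·20° lon, +1·10° lat → SW at lon -20°, lat -80°.
Square 7, 3: +7·2° lon, +3·1° lat → SW at lon -6°, lat -77°.
Subsquare l=11, e=4: +11·0.0833333° lon, +4·0.0416667° lat → SW at lon -5.08333°, lat -76.8333°.
latitude -76.8333, longitude -5.0833.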